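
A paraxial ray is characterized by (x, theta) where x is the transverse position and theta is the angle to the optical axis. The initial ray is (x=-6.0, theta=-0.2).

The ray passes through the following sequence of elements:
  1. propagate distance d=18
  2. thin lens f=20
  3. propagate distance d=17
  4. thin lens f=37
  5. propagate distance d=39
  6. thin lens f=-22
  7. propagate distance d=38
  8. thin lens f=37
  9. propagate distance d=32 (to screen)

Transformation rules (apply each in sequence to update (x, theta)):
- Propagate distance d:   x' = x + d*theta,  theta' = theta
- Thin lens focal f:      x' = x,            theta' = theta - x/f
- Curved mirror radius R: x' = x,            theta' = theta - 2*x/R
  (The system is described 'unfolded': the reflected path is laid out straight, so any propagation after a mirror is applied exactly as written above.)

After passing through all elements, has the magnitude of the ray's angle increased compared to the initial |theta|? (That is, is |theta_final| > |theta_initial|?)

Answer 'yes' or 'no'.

Answer: yes

Derivation:
Initial: x=-6.0000 theta=-0.2000
After 1 (propagate distance d=18): x=-9.6000 theta=-0.2000
After 2 (thin lens f=20): x=-9.6000 theta=0.2800
After 3 (propagate distance d=17): x=-4.8400 theta=0.2800
After 4 (thin lens f=37): x=-4.8400 theta=76/185 (≈0.4108)
After 5 (propagate distance d=39): x=10343/925 (≈11.1816) theta=76/185 (≈0.4108)
After 6 (thin lens f=-22): x=10343/925 (≈11.1816) theta=18703/20350 (≈0.9191)
After 7 (propagate distance d=38): x=93826/2035 (≈46.1061) theta=18703/20350 (≈0.9191)
After 8 (thin lens f=37): x=93826/2035 (≈46.1061) theta=-246249/752950 (≈-0.3270)
After 9 (propagate distance d=32 (to screen)): x=13417826/376475 (≈35.6407) theta=-246249/752950 (≈-0.3270)
|theta_initial|=0.2000 |theta_final|=246249/752950 (≈0.3270) -> increased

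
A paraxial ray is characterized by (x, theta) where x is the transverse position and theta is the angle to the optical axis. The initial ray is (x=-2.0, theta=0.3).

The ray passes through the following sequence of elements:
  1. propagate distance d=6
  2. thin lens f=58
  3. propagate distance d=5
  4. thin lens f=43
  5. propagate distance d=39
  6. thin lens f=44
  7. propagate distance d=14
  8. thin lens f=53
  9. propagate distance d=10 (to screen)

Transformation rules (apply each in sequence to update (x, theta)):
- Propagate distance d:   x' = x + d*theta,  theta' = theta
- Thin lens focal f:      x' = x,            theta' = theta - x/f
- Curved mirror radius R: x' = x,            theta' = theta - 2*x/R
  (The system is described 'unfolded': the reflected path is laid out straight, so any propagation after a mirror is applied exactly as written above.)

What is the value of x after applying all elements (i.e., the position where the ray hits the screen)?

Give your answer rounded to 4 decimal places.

Initial: x=-2.0000 theta=0.3000
After 1 (propagate distance d=6): x=-0.2000 theta=0.3000
After 2 (thin lens f=58): x=-0.2000 theta=44/145 (≈0.3034)
After 3 (propagate distance d=5): x=191/145 (≈1.3172) theta=44/145 (≈0.3034)
After 4 (thin lens f=43): x=191/145 (≈1.3172) theta=1701/6235 (≈0.2728)
After 5 (propagate distance d=39): x=74552/6235 (≈11.9570) theta=1701/6235 (≈0.2728)
After 6 (thin lens f=44): x=74552/6235 (≈11.9570) theta=73/68585 (≈0.0011)
After 7 (propagate distance d=14): x=821094/68585 (≈11.9719) theta=73/68585 (≈0.0011)
After 8 (thin lens f=53): x=821094/68585 (≈11.9719) theta=-163445/727001 (≈-0.2248)
After 9 (propagate distance d=10 (to screen)): x=35345732/3635005 (≈9.7237) theta=-163445/727001 (≈-0.2248)
Rounded to 4 decimal places: x = 9.7237

Answer: 9.7237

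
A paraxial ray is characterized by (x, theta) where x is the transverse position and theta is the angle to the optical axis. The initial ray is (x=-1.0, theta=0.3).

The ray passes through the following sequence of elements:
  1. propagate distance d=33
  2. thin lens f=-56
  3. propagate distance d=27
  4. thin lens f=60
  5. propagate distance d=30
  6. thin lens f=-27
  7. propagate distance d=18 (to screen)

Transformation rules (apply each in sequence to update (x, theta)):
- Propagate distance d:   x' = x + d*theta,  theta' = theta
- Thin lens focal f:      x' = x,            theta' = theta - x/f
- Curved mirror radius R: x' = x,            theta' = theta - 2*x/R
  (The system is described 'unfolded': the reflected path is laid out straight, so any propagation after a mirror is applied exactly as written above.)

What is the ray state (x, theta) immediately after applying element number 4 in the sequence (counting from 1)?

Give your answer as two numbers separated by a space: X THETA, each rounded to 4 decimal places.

Initial: x=-1.0000 theta=0.3000
After 1 (propagate distance d=33): x=8.9000 theta=0.3000
After 2 (thin lens f=-56): x=8.9000 theta=257/560 (≈0.4589)
After 3 (propagate distance d=27): x=11923/560 (≈21.2911) theta=257/560 (≈0.4589)
After 4 (thin lens f=60): x=11923/560 (≈21.2911) theta=3497/33600 (≈0.1041)
Rounded to 4 decimal places: x = 21.2911, theta = 0.1041

Answer: 21.2911 0.1041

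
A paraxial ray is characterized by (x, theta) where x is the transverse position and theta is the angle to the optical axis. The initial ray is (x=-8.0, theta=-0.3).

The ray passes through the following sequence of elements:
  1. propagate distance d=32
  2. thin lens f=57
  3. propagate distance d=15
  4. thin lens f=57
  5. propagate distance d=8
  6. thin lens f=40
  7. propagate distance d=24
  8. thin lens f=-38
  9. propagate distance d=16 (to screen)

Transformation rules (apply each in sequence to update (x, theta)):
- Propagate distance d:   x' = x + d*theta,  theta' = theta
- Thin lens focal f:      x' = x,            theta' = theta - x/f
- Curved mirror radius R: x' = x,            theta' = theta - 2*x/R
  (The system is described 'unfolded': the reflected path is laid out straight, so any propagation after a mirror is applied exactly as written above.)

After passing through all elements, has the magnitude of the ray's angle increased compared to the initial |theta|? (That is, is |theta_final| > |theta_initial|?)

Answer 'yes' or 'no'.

Initial: x=-8.0000 theta=-0.3000
After 1 (propagate distance d=32): x=-17.6000 theta=-0.3000
After 2 (thin lens f=57): x=-17.6000 theta=1/114 (≈0.0088)
After 3 (propagate distance d=15): x=-3319/190 (≈-17.4684) theta=1/114 (≈0.0088)
After 4 (thin lens f=57): x=-3319/190 (≈-17.4684) theta=569/1805 (≈0.3152)
After 5 (propagate distance d=8): x=-53957/3610 (≈-14.9465) theta=569/1805 (≈0.3152)
After 6 (thin lens f=40): x=-53957/3610 (≈-14.9465) theta=99477/144400 (≈0.6889)
After 7 (propagate distance d=24): x=14323/9025 (≈1.5870) theta=99477/144400 (≈0.6889)
After 8 (thin lens f=-38): x=14323/9025 (≈1.5870) theta=2004647/2743600 (≈0.7307)
After 9 (propagate distance d=16 (to screen)): x=2276784/171475 (≈13.2776) theta=2004647/2743600 (≈0.7307)
|theta_initial|=0.3000 |theta_final|=2004647/2743600 (≈0.7307) -> increased

Answer: yes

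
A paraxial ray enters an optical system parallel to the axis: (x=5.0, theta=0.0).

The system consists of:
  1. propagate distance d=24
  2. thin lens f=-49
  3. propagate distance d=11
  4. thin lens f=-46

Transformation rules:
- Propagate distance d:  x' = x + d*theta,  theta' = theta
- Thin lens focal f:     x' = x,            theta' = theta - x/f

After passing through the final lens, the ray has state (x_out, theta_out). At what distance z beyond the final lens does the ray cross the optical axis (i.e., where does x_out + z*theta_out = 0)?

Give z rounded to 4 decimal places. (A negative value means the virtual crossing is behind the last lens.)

Answer: -26.0377

Derivation:
Initial: x=5.0000 theta=0.0000
After 1 (propagate distance d=24): x=5.0000 theta=0.0000
After 2 (thin lens f=-49): x=5.0000 theta=5/49 (≈0.1020)
After 3 (propagate distance d=11): x=300/49 (≈6.1224) theta=5/49 (≈0.1020)
After 4 (thin lens f=-46): x=300/49 (≈6.1224) theta=265/1127 (≈0.2351)
z_focus = -x_out/theta_out = -(300/49)/(265/1127) = -1380/53 ≈ -26.0377
Rounded to 4 decimal places: z = -26.0377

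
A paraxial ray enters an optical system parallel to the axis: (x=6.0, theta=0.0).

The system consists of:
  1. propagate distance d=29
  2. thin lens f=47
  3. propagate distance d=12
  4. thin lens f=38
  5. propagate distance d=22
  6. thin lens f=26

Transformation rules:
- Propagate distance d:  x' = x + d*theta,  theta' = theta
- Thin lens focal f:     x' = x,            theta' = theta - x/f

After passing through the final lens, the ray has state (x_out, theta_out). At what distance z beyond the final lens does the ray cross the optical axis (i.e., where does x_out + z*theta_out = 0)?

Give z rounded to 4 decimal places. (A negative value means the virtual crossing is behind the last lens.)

Initial: x=6.0000 theta=0.0000
After 1 (propagate distance d=29): x=6.0000 theta=0.0000
After 2 (thin lens f=47): x=6.0000 theta=-6/47 (≈-0.1277)
After 3 (propagate distance d=12): x=210/47 (≈4.4681) theta=-6/47 (≈-0.1277)
After 4 (thin lens f=38): x=210/47 (≈4.4681) theta=-219/893 (≈-0.2452)
After 5 (propagate distance d=22): x=-828/893 (≈-0.9272) theta=-219/893 (≈-0.2452)
After 6 (thin lens f=26): x=-828/893 (≈-0.9272) theta=-2433/11609 (≈-0.2096)
z_focus = -x_out/theta_out = -(-828/893)/(-2433/11609) = -3588/811 ≈ -4.4242
Rounded to 4 decimal places: z = -4.4242

Answer: -4.4242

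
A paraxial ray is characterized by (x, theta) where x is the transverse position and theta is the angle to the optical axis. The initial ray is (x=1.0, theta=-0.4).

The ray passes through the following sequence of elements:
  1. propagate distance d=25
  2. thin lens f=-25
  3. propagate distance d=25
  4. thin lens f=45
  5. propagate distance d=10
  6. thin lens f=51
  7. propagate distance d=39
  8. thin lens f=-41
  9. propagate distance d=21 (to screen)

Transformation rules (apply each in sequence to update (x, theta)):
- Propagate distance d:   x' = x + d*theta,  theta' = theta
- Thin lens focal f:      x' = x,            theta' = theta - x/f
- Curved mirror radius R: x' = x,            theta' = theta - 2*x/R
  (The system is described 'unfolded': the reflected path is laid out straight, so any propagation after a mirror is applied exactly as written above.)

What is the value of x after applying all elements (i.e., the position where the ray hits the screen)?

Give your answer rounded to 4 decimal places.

Answer: -9.3751

Derivation:
Initial: x=1.0000 theta=-0.4000
After 1 (propagate distance d=25): x=-9.0000 theta=-0.4000
After 2 (thin lens f=-25): x=-9.0000 theta=-0.7600
After 3 (propagate distance d=25): x=-28.0000 theta=-0.7600
After 4 (thin lens f=45): x=-28.0000 theta=-31/225 (≈-0.1378)
After 5 (propagate distance d=10): x=-1322/45 (≈-29.3778) theta=-31/225 (≈-0.1378)
After 6 (thin lens f=51): x=-1322/45 (≈-29.3778) theta=5029/11475 (≈0.4383)
After 7 (propagate distance d=39): x=-46993/3825 (≈-12.2858) theta=5029/11475 (≈0.4383)
After 8 (thin lens f=-41): x=-46993/3825 (≈-12.2858) theta=13042/94095 (≈0.1386)
After 9 (propagate distance d=21 (to screen)): x=-490081/52275 (≈-9.3751) theta=13042/94095 (≈0.1386)
Rounded to 4 decimal places: x = -9.3751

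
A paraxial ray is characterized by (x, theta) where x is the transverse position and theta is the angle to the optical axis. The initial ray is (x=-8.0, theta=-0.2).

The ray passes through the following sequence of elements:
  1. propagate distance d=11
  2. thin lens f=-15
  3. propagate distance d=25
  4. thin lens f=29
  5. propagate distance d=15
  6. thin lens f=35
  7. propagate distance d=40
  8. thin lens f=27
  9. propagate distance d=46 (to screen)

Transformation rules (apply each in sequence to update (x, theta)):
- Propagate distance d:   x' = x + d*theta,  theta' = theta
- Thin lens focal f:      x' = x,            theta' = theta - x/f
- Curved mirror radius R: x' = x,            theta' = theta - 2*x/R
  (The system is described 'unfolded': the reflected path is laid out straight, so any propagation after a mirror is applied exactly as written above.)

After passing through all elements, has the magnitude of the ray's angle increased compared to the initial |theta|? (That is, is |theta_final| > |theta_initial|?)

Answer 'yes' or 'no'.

Initial: x=-8.0000 theta=-0.2000
After 1 (propagate distance d=11): x=-10.2000 theta=-0.2000
After 2 (thin lens f=-15): x=-10.2000 theta=-0.8800
After 3 (propagate distance d=25): x=-32.2000 theta=-0.8800
After 4 (thin lens f=29): x=-32.2000 theta=167/725 (≈0.2303)
After 5 (propagate distance d=15): x=-4168/145 (≈-28.7448) theta=167/725 (≈0.2303)
After 6 (thin lens f=35): x=-4168/145 (≈-28.7448) theta=5337/5075 (≈1.0516)
After 7 (propagate distance d=40): x=2704/203 (≈13.3202) theta=5337/5075 (≈1.0516)
After 8 (thin lens f=27): x=2704/203 (≈13.3202) theta=76499/137025 (≈0.5583)
After 9 (propagate distance d=46 (to screen)): x=5344154/137025 (≈39.0013) theta=76499/137025 (≈0.5583)
|theta_initial|=0.2000 |theta_final|=76499/137025 (≈0.5583) -> increased

Answer: yes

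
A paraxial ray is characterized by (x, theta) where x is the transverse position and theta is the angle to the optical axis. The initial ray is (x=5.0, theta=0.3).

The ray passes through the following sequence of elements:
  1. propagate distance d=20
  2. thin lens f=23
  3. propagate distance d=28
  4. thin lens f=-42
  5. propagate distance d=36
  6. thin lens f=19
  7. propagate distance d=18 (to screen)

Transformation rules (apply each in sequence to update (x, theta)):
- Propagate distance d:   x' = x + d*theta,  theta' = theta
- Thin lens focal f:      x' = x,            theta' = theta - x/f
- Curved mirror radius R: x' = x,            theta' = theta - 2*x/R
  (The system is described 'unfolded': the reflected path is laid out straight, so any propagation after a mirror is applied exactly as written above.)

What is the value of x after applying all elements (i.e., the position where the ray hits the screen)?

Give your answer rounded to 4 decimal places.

Initial: x=5.0000 theta=0.3000
After 1 (propagate distance d=20): x=11.0000 theta=0.3000
After 2 (thin lens f=23): x=11.0000 theta=-41/230 (≈-0.1783)
After 3 (propagate distance d=28): x=691/115 (≈6.0087) theta=-41/230 (≈-0.1783)
After 4 (thin lens f=-42): x=691/115 (≈6.0087) theta=-17/483 (≈-0.0352)
After 5 (propagate distance d=36): x=3817/805 (≈4.7416) theta=-17/483 (≈-0.0352)
After 6 (thin lens f=19): x=3817/805 (≈4.7416) theta=-13066/45885 (≈-0.2848)
After 7 (propagate distance d=18 (to screen)): x=-839/2185 (≈-0.3840) theta=-13066/45885 (≈-0.2848)
Rounded to 4 decimal places: x = -0.3840

Answer: -0.3840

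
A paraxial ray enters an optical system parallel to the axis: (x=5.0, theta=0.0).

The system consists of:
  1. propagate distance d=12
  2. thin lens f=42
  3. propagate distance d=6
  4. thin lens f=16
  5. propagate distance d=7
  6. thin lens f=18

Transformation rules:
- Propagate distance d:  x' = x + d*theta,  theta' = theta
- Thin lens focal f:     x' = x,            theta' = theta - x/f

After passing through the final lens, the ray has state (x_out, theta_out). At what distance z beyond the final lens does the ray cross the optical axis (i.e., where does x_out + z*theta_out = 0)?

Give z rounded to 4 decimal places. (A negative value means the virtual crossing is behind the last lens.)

Answer: 3.3240

Derivation:
Initial: x=5.0000 theta=0.0000
After 1 (propagate distance d=12): x=5.0000 theta=0.0000
After 2 (thin lens f=42): x=5.0000 theta=-5/42 (≈-0.1190)
After 3 (propagate distance d=6): x=30/7 (≈4.2857) theta=-5/42 (≈-0.1190)
After 4 (thin lens f=16): x=30/7 (≈4.2857) theta=-65/168 (≈-0.3869)
After 5 (propagate distance d=7): x=265/168 (≈1.5774) theta=-65/168 (≈-0.3869)
After 6 (thin lens f=18): x=265/168 (≈1.5774) theta=-205/432 (≈-0.4745)
z_focus = -x_out/theta_out = -(265/168)/(-205/432) = 954/287 ≈ 3.3240
Rounded to 4 decimal places: z = 3.3240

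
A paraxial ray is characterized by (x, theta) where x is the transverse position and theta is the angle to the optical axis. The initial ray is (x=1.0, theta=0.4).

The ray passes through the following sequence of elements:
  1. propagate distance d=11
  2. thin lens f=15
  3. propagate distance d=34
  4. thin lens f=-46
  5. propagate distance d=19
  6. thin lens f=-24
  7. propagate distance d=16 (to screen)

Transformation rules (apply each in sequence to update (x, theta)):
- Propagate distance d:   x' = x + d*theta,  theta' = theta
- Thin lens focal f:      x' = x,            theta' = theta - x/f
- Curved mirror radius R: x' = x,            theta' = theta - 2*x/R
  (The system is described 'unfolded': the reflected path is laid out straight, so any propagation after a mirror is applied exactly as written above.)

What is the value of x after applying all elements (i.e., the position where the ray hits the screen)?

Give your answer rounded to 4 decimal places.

Initial: x=1.0000 theta=0.4000
After 1 (propagate distance d=11): x=5.4000 theta=0.4000
After 2 (thin lens f=15): x=5.4000 theta=0.0400
After 3 (propagate distance d=34): x=6.7600 theta=0.0400
After 4 (thin lens f=-46): x=6.7600 theta=43/230 (≈0.1870)
After 5 (propagate distance d=19): x=11859/1150 (≈10.3122) theta=43/230 (≈0.1870)
After 6 (thin lens f=-24): x=11859/1150 (≈10.3122) theta=5673/9200 (≈0.6166)
After 7 (propagate distance d=16 (to screen)): x=4641/230 (≈20.1783) theta=5673/9200 (≈0.6166)
Rounded to 4 decimal places: x = 20.1783

Answer: 20.1783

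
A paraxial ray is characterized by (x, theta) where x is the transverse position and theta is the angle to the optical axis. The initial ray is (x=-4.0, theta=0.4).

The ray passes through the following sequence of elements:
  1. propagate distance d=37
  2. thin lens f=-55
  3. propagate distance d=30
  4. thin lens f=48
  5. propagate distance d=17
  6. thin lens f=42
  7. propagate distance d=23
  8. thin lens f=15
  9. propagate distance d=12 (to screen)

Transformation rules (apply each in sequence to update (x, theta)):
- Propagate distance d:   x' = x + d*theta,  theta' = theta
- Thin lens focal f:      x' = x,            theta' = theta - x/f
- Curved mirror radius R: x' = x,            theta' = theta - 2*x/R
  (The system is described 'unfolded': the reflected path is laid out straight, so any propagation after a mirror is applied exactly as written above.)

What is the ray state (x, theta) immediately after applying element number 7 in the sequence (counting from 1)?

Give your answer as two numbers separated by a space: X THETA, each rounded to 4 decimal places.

Initial: x=-4.0000 theta=0.4000
After 1 (propagate distance d=37): x=10.8000 theta=0.4000
After 2 (thin lens f=-55): x=10.8000 theta=164/275 (≈0.5964)
After 3 (propagate distance d=30): x=1578/55 (≈28.6909) theta=164/275 (≈0.5964)
After 4 (thin lens f=48): x=1578/55 (≈28.6909) theta=-3/2200 (≈-0.0014)
After 5 (propagate distance d=17): x=63069/2200 (≈28.6677) theta=-3/2200 (≈-0.0014)
After 6 (thin lens f=42): x=63069/2200 (≈28.6677) theta=-383/560 (≈-0.6839)
After 7 (propagate distance d=23): x=398471/30800 (≈12.9374) theta=-383/560 (≈-0.6839)
Rounded to 4 decimal places: x = 12.9374, theta = -0.6839

Answer: 12.9374 -0.6839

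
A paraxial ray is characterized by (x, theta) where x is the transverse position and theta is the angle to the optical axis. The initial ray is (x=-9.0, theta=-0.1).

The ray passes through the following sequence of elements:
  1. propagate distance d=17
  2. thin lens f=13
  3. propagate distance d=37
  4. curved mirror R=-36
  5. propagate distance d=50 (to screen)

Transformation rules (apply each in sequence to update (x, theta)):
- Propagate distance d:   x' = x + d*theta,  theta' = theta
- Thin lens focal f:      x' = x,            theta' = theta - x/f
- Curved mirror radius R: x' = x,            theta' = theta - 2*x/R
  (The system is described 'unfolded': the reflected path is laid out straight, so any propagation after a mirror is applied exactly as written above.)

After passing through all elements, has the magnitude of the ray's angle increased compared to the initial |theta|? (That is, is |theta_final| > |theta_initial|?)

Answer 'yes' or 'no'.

Initial: x=-9.0000 theta=-0.1000
After 1 (propagate distance d=17): x=-10.7000 theta=-0.1000
After 2 (thin lens f=13): x=-10.7000 theta=47/65 (≈0.7231)
After 3 (propagate distance d=37): x=2087/130 (≈16.0538) theta=47/65 (≈0.7231)
After 4 (curved mirror R=-36): x=2087/130 (≈16.0538) theta=3779/2340 (≈1.6150)
After 5 (propagate distance d=50 (to screen)): x=56629/585 (≈96.8017) theta=3779/2340 (≈1.6150)
|theta_initial|=0.1000 |theta_final|=3779/2340 (≈1.6150) -> increased

Answer: yes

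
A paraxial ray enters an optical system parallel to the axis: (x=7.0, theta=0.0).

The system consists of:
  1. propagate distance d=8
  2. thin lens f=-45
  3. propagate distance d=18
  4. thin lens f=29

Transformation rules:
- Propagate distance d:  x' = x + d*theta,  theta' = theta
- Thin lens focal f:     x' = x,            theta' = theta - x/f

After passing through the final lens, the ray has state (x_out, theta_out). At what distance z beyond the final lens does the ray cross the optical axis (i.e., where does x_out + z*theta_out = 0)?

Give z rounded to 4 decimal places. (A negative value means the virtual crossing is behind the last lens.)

Initial: x=7.0000 theta=0.0000
After 1 (propagate distance d=8): x=7.0000 theta=0.0000
After 2 (thin lens f=-45): x=7.0000 theta=7/45 (≈0.1556)
After 3 (propagate distance d=18): x=9.8000 theta=7/45 (≈0.1556)
After 4 (thin lens f=29): x=9.8000 theta=-238/1305 (≈-0.1824)
z_focus = -x_out/theta_out = -(9.8000)/(-238/1305) = 1827/34 ≈ 53.7353
Rounded to 4 decimal places: z = 53.7353

Answer: 53.7353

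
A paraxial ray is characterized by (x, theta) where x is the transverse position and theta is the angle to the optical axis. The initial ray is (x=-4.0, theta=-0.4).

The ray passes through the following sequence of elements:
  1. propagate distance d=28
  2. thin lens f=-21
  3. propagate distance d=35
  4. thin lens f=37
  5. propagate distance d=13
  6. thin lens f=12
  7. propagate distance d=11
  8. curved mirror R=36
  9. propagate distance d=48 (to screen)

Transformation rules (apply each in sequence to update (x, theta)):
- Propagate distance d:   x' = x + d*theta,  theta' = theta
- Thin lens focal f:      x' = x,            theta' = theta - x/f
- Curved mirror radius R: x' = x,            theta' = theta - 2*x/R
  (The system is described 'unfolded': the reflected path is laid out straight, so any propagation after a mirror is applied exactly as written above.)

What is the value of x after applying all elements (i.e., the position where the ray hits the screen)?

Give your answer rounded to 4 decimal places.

Answer: 217.2572

Derivation:
Initial: x=-4.0000 theta=-0.4000
After 1 (propagate distance d=28): x=-15.2000 theta=-0.4000
After 2 (thin lens f=-21): x=-15.2000 theta=-118/105 (≈-1.1238)
After 3 (propagate distance d=35): x=-818/15 (≈-54.5333) theta=-118/105 (≈-1.1238)
After 4 (thin lens f=37): x=-818/15 (≈-54.5333) theta=272/777 (≈0.3501)
After 5 (propagate distance d=13): x=-194182/3885 (≈-49.9825) theta=272/777 (≈0.3501)
After 6 (thin lens f=12): x=-194182/3885 (≈-49.9825) theta=105251/23310 (≈4.5153)
After 7 (propagate distance d=11): x=-7331/23310 (≈-0.3145) theta=105251/23310 (≈4.5153)
After 8 (curved mirror R=36): x=-7331/23310 (≈-0.3145) theta=1901849/419580 (≈4.5327)
After 9 (propagate distance d=48 (to screen)): x=15192799/69930 (≈217.2572) theta=1901849/419580 (≈4.5327)
Rounded to 4 decimal places: x = 217.2572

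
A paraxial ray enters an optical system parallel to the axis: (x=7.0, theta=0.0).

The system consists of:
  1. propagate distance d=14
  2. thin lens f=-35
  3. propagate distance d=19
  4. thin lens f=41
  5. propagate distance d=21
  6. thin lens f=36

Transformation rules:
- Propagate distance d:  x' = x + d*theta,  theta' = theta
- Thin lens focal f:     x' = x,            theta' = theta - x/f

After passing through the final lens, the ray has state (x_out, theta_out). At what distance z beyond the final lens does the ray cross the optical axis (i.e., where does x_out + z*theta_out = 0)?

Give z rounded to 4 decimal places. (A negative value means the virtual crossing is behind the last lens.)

Initial: x=7.0000 theta=0.0000
After 1 (propagate distance d=14): x=7.0000 theta=0.0000
After 2 (thin lens f=-35): x=7.0000 theta=0.2000
After 3 (propagate distance d=19): x=10.8000 theta=0.2000
After 4 (thin lens f=41): x=10.8000 theta=-13/205 (≈-0.0634)
After 5 (propagate distance d=21): x=1941/205 (≈9.4683) theta=-13/205 (≈-0.0634)
After 6 (thin lens f=36): x=1941/205 (≈9.4683) theta=-803/2460 (≈-0.3264)
z_focus = -x_out/theta_out = -(1941/205)/(-803/2460) = 23292/803 ≈ 29.0062
Rounded to 4 decimal places: z = 29.0062

Answer: 29.0062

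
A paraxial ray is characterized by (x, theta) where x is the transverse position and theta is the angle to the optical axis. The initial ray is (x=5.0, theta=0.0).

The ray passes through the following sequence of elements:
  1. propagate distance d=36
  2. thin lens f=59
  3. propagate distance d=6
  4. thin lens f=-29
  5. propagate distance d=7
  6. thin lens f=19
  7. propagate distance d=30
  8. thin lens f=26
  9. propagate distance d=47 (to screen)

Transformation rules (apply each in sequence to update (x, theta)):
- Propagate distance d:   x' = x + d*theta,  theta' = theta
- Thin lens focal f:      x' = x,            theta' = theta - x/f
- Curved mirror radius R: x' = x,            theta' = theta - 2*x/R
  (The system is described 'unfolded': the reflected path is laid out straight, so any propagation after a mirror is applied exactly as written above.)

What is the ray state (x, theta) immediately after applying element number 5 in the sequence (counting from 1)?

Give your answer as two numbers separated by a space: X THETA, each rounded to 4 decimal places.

Answer: 4.9825 0.0701

Derivation:
Initial: x=5.0000 theta=0.0000
After 1 (propagate distance d=36): x=5.0000 theta=0.0000
After 2 (thin lens f=59): x=5.0000 theta=-5/59 (≈-0.0847)
After 3 (propagate distance d=6): x=265/59 (≈4.4915) theta=-5/59 (≈-0.0847)
After 4 (thin lens f=-29): x=265/59 (≈4.4915) theta=120/1711 (≈0.0701)
After 5 (propagate distance d=7): x=8525/1711 (≈4.9825) theta=120/1711 (≈0.0701)
Rounded to 4 decimal places: x = 4.9825, theta = 0.0701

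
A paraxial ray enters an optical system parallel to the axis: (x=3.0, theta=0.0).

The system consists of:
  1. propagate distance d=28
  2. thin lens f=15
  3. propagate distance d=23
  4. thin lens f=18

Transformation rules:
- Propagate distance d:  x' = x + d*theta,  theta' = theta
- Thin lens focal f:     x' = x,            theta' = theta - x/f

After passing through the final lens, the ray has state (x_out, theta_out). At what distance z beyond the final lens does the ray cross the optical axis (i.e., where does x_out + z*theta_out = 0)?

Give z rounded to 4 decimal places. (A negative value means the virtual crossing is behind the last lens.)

Initial: x=3.0000 theta=0.0000
After 1 (propagate distance d=28): x=3.0000 theta=0.0000
After 2 (thin lens f=15): x=3.0000 theta=-0.2000
After 3 (propagate distance d=23): x=-1.6000 theta=-0.2000
After 4 (thin lens f=18): x=-1.6000 theta=-1/9 (≈-0.1111)
z_focus = -x_out/theta_out = -(-1.6000)/(-1/9) = -14.4000
Rounded to 4 decimal places: z = -14.4000

Answer: -14.4000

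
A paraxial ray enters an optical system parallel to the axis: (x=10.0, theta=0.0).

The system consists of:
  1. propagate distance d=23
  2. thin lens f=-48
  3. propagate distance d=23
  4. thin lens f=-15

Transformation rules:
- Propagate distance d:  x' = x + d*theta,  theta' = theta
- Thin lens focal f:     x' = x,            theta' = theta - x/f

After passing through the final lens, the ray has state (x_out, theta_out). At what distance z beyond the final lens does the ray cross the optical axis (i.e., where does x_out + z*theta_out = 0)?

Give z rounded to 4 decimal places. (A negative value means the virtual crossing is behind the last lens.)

Answer: -12.3837

Derivation:
Initial: x=10.0000 theta=0.0000
After 1 (propagate distance d=23): x=10.0000 theta=0.0000
After 2 (thin lens f=-48): x=10.0000 theta=5/24 (≈0.2083)
After 3 (propagate distance d=23): x=355/24 (≈14.7917) theta=5/24 (≈0.2083)
After 4 (thin lens f=-15): x=355/24 (≈14.7917) theta=43/36 (≈1.1944)
z_focus = -x_out/theta_out = -(355/24)/(43/36) = -1065/86 ≈ -12.3837
Rounded to 4 decimal places: z = -12.3837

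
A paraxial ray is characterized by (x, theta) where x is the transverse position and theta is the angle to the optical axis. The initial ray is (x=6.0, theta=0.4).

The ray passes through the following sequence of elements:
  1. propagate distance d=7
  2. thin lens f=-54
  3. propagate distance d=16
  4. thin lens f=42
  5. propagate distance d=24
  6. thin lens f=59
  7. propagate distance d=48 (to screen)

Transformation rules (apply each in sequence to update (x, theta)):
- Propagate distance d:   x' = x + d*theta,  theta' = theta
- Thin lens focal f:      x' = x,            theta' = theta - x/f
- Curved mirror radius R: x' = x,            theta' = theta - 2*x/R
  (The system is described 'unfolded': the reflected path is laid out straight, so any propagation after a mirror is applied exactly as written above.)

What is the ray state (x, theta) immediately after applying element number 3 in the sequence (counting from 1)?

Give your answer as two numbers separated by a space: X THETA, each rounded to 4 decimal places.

Answer: 17.8074 0.5630

Derivation:
Initial: x=6.0000 theta=0.4000
After 1 (propagate distance d=7): x=8.8000 theta=0.4000
After 2 (thin lens f=-54): x=8.8000 theta=76/135 (≈0.5630)
After 3 (propagate distance d=16): x=2404/135 (≈17.8074) theta=76/135 (≈0.5630)
Rounded to 4 decimal places: x = 17.8074, theta = 0.5630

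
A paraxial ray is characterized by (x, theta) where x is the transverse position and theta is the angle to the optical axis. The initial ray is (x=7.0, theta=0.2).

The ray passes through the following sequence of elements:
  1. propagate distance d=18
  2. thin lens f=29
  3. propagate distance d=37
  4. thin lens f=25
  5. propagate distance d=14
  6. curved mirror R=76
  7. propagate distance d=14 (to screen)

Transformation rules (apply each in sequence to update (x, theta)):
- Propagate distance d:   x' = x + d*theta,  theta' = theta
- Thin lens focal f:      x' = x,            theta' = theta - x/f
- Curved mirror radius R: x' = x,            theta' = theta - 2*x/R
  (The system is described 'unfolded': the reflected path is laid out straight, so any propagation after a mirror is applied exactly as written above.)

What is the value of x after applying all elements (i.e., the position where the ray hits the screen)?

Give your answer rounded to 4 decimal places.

Initial: x=7.0000 theta=0.2000
After 1 (propagate distance d=18): x=10.6000 theta=0.2000
After 2 (thin lens f=29): x=10.6000 theta=-24/145 (≈-0.1655)
After 3 (propagate distance d=37): x=649/145 (≈4.4759) theta=-24/145 (≈-0.1655)
After 4 (thin lens f=25): x=649/145 (≈4.4759) theta=-1249/3625 (≈-0.3446)
After 5 (propagate distance d=14): x=-1261/3625 (≈-0.3479) theta=-1249/3625 (≈-0.3446)
After 6 (curved mirror R=76): x=-1261/3625 (≈-0.3479) theta=-46201/137750 (≈-0.3354)
After 7 (propagate distance d=14 (to screen)): x=-347366/68875 (≈-5.0434) theta=-46201/137750 (≈-0.3354)
Rounded to 4 decimal places: x = -5.0434

Answer: -5.0434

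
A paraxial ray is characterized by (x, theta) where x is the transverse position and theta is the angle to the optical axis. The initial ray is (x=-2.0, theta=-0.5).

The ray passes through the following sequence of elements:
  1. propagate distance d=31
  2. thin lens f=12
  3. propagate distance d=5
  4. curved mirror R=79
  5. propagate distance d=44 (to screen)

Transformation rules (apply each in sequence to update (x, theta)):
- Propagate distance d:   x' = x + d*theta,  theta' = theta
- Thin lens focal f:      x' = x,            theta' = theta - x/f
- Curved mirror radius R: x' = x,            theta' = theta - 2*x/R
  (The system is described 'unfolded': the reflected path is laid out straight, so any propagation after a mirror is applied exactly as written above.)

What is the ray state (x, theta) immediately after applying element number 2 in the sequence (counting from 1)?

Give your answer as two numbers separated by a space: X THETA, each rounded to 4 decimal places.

Answer: -17.5000 0.9583

Derivation:
Initial: x=-2.0000 theta=-0.5000
After 1 (propagate distance d=31): x=-17.5000 theta=-0.5000
After 2 (thin lens f=12): x=-17.5000 theta=23/24 (≈0.9583)
Rounded to 4 decimal places: x = -17.5000, theta = 0.9583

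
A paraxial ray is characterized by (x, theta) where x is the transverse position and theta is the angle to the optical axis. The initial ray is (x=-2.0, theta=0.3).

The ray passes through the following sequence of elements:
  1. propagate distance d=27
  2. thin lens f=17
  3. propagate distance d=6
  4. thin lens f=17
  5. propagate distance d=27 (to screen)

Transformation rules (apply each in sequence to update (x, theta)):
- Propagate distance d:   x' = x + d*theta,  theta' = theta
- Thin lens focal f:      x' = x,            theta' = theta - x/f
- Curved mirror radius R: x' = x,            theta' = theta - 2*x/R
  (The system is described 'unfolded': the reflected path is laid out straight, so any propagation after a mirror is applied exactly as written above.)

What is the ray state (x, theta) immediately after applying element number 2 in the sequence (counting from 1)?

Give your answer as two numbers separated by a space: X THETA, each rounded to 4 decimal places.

Answer: 6.1000 -0.0588

Derivation:
Initial: x=-2.0000 theta=0.3000
After 1 (propagate distance d=27): x=6.1000 theta=0.3000
After 2 (thin lens f=17): x=6.1000 theta=-1/17 (≈-0.0588)
Rounded to 4 decimal places: x = 6.1000, theta = -0.0588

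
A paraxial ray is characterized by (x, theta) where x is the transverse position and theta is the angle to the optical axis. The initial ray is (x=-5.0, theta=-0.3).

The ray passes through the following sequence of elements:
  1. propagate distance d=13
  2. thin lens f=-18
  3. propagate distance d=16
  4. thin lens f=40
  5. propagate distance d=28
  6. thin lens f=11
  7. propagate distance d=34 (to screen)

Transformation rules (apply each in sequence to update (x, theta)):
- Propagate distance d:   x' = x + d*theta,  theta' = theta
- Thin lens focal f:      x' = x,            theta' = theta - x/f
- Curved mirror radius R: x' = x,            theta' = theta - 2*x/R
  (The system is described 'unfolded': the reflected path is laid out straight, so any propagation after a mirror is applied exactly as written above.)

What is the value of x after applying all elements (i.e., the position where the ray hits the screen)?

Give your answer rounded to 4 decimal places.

Answer: 51.4255

Derivation:
Initial: x=-5.0000 theta=-0.3000
After 1 (propagate distance d=13): x=-8.9000 theta=-0.3000
After 2 (thin lens f=-18): x=-8.9000 theta=-143/180 (≈-0.7944)
After 3 (propagate distance d=16): x=-389/18 (≈-21.6111) theta=-143/180 (≈-0.7944)
After 4 (thin lens f=40): x=-389/18 (≈-21.6111) theta=-61/240 (≈-0.2542)
After 5 (propagate distance d=28): x=-5171/180 (≈-28.7278) theta=-61/240 (≈-0.2542)
After 6 (thin lens f=11): x=-5171/180 (≈-28.7278) theta=18671/7920 (≈2.3574)
After 7 (propagate distance d=34 (to screen)): x=40729/792 (≈51.4255) theta=18671/7920 (≈2.3574)
Rounded to 4 decimal places: x = 51.4255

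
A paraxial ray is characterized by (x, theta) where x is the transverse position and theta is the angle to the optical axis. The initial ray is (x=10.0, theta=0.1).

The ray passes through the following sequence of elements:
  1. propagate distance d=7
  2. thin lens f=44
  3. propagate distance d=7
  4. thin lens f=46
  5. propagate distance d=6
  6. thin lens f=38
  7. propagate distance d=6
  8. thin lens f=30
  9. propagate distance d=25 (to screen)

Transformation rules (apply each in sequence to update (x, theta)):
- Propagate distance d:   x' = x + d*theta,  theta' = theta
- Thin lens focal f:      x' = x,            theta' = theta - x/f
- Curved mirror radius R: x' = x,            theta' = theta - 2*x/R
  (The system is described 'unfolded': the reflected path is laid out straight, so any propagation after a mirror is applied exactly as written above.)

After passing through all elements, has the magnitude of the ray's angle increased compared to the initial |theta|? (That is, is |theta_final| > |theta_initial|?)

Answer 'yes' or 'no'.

Initial: x=10.0000 theta=0.1000
After 1 (propagate distance d=7): x=10.7000 theta=0.1000
After 2 (thin lens f=44): x=10.7000 theta=-63/440 (≈-0.1432)
After 3 (propagate distance d=7): x=4267/440 (≈9.6977) theta=-63/440 (≈-0.1432)
After 4 (thin lens f=46): x=4267/440 (≈9.6977) theta=-1433/4048 (≈-0.3540)
After 5 (propagate distance d=6): x=38323/5060 (≈7.5737) theta=-1433/4048 (≈-0.3540)
After 6 (thin lens f=38): x=38323/5060 (≈7.5737) theta=-11199/20240 (≈-0.5533)
After 7 (propagate distance d=6): x=43049/10120 (≈4.2539) theta=-11199/20240 (≈-0.5533)
After 8 (thin lens f=30): x=43049/10120 (≈4.2539) theta=-105517/151800 (≈-0.6951)
After 9 (propagate distance d=25 (to screen)): x=-199219/15180 (≈-13.1238) theta=-105517/151800 (≈-0.6951)
|theta_initial|=0.1000 |theta_final|=105517/151800 (≈0.6951) -> increased

Answer: yes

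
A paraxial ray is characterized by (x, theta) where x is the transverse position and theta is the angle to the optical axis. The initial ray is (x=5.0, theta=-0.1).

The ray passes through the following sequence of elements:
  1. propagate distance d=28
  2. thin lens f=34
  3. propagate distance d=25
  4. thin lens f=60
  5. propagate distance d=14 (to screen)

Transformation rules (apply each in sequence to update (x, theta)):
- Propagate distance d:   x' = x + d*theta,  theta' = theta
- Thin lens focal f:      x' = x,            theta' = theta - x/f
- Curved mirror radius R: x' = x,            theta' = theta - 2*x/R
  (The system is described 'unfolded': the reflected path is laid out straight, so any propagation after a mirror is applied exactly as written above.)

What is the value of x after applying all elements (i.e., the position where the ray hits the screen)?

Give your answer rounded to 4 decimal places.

Initial: x=5.0000 theta=-0.1000
After 1 (propagate distance d=28): x=2.2000 theta=-0.1000
After 2 (thin lens f=34): x=2.2000 theta=-14/85 (≈-0.1647)
After 3 (propagate distance d=25): x=-163/85 (≈-1.9176) theta=-14/85 (≈-0.1647)
After 4 (thin lens f=60): x=-163/85 (≈-1.9176) theta=-677/5100 (≈-0.1327)
After 5 (propagate distance d=14 (to screen)): x=-9629/2550 (≈-3.7761) theta=-677/5100 (≈-0.1327)
Rounded to 4 decimal places: x = -3.7761

Answer: -3.7761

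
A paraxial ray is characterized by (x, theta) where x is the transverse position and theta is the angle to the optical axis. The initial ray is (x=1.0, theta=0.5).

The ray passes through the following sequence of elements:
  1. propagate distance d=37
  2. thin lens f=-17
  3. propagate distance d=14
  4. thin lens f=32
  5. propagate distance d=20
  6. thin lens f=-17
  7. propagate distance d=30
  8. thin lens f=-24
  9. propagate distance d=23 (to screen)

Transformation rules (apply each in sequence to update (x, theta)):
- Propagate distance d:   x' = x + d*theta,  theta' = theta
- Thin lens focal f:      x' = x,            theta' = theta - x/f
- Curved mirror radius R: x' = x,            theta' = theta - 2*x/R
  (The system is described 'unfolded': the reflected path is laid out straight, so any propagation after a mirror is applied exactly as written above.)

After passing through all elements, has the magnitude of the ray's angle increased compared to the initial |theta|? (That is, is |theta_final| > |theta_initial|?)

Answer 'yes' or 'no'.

Answer: yes

Derivation:
Initial: x=1.0000 theta=0.5000
After 1 (propagate distance d=37): x=19.5000 theta=0.5000
After 2 (thin lens f=-17): x=19.5000 theta=28/17 (≈1.6471)
After 3 (propagate distance d=14): x=1447/34 (≈42.5588) theta=28/17 (≈1.6471)
After 4 (thin lens f=32): x=1447/34 (≈42.5588) theta=345/1088 (≈0.3171)
After 5 (propagate distance d=20): x=13301/272 (≈48.9007) theta=345/1088 (≈0.3171)
After 6 (thin lens f=-17): x=13301/272 (≈48.9007) theta=59069/18496 (≈3.1936)
After 7 (propagate distance d=30): x=1338269/9248 (≈144.7090) theta=59069/18496 (≈3.1936)
After 8 (thin lens f=-24): x=1338269/9248 (≈144.7090) theta=2047097/221952 (≈9.2232)
After 9 (propagate distance d=23 (to screen)): x=79201687/221952 (≈356.8415) theta=2047097/221952 (≈9.2232)
|theta_initial|=0.5000 |theta_final|=2047097/221952 (≈9.2232) -> increased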